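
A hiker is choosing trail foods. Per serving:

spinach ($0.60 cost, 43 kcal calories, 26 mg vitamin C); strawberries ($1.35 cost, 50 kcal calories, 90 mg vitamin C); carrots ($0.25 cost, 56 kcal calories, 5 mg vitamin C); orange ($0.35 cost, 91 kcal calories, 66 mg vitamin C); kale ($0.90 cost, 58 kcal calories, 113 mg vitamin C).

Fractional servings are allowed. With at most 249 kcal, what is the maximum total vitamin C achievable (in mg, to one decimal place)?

Vitamin C per kcal: kale 1.948, strawberries 1.8, orange 0.7253, spinach 0.6047, carrots 0.08929.
With no serving limits, spend the whole calories allowance on kale: 249 kcal / 58 kcal × 113 mg = 485.1 mg.

485.1 mg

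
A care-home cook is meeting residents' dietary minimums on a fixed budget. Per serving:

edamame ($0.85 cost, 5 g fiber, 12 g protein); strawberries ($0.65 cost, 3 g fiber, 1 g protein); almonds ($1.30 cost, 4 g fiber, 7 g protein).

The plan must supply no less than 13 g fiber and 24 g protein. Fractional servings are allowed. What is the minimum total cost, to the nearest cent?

With two linear requirements the optimum uses one or two foods; enumerate the corners.
edamame only: max(13/5, 24/12) = 2.6 servings → $2.21.
strawberries only: max(13/3, 24/1) = 24 servings → $15.60.
almonds only: max(13/4, 24/7) = 3.429 servings → $4.46.
edamame + strawberries with both tight: 1.903 servings and 1.161 servings → $2.37.
edamame + almonds with both tight: 0.3846 servings and 2.769 servings → $3.93.
strawberries + almonds with both targets exact would need a negative amount; discard.
Cheapest feasible corner: $2.21.

$2.21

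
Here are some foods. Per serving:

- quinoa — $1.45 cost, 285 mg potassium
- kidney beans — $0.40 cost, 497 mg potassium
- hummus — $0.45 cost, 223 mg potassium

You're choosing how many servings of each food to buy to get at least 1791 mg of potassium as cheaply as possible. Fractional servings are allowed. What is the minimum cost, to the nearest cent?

Cost per mg of potassium: kidney beans $0.0008, hummus $0.0020, quinoa $0.0051.
With no serving limits, use only kidney beans: 1791 mg / 497 mg = 3.604 servings × $0.40 = $1.44.

$1.44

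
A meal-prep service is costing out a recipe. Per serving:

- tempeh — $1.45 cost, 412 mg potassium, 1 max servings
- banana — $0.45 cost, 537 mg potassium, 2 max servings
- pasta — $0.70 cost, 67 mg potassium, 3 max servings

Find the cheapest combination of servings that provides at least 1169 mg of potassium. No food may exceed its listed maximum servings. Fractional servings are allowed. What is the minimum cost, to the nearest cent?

$1.23

Cost per mg of potassium: banana $0.0008, tempeh $0.0035, pasta $0.0104.
Take 2 servings of banana: +1074.0 mg potassium for $0.90 (total $0.90, still need 95.0 mg).
Take 0.2306 servings of tempeh: +95.0 mg potassium for $0.33 (total $1.23, still need 0.0 mg).
Filling from the cheapest source first is optimal under one linear minimum: $1.23.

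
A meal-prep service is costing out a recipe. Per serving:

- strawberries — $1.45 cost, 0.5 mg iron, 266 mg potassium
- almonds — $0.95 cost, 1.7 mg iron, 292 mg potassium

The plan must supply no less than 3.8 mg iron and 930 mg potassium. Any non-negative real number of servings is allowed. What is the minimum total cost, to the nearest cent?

Two binding constraints pin down two serving amounts, so the optimal mix uses at most two foods. The candidates are each food alone (scaled to the tighter of iron/potassium) and each pair with both constraints tight.
strawberries only: max(3.8/0.5, 930/266) = 7.6 servings → $11.02.
almonds only: max(3.8/1.7, 930/292) = 3.185 servings → $3.03.
strawberries + almonds with both tight: 1.54 servings and 1.782 servings → $3.93.
So the least-cost plan costs $3.03.

$3.03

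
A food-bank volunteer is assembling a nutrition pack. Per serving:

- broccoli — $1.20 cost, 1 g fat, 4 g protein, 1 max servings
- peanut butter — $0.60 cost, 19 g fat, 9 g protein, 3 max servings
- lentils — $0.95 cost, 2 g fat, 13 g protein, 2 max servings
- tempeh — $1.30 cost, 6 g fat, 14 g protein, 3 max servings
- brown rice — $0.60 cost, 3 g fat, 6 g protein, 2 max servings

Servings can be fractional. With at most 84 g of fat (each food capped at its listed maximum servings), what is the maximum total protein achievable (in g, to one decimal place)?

Protein per g fat: lentils 6.5, broccoli 4, tempeh 2.333, brown rice 2, peanut butter 0.4737.
Take 2 servings of lentils: uses 4 g fat, +26.0 g protein (running total 26.0 g).
Take 1 serving of broccoli: uses 1 g fat, +4.0 g protein (running total 30.0 g).
Take 3 servings of tempeh: uses 18 g fat, +42.0 g protein (running total 72.0 g).
Take 2 servings of brown rice: uses 6 g fat, +12.0 g protein (running total 84.0 g).
Take 2.895 servings of peanut butter: uses 55 g fat, +26.1 g protein (running total 110.1 g).
Greedy by best ratio exhausts the fat allowance optimally: 110.1 g.

110.1 g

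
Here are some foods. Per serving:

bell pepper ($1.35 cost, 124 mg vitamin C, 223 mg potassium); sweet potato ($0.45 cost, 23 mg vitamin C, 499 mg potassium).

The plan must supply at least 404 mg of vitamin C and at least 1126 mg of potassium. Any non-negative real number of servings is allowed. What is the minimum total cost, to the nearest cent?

The cheapest plan sits at a corner of the feasible region — with two constraints it uses at most two foods.
bell pepper only: max(404/124, 1126/223) = 5.049 servings → $6.82.
sweet potato only: max(404/23, 1126/499) = 17.57 servings → $7.90.
bell pepper + sweet potato with both tight: 3.096 servings and 0.8729 servings → $4.57.
So the least-cost plan costs $4.57.

$4.57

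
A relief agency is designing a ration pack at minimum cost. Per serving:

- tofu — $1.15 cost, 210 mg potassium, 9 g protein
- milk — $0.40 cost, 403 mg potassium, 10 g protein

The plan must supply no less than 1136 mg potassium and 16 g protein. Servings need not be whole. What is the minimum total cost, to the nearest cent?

tofu only: max(1136/210, 16/9) = 5.41 servings → $6.22.
milk only: max(1136/403, 16/10) = 2.819 servings → $1.13.
tofu + milk: intersection lies outside the first quadrant.
Cheapest feasible corner: $1.13.

$1.13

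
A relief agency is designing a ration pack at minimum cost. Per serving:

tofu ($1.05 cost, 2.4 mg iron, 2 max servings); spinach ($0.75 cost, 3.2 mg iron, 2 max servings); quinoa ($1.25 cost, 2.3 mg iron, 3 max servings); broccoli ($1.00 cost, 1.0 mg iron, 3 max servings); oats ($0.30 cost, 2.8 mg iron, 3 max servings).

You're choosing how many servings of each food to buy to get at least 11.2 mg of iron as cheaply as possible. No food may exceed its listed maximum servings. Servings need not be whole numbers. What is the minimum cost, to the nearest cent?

$1.56

Cost per mg of iron: oats $0.1071, spinach $0.2344, tofu $0.4375, quinoa $0.5435, broccoli $1.0000.
Take 3 servings of oats: +8.4 mg iron for $0.90 (total $0.90, still need 2.8 mg).
Take 0.875 servings of spinach: +2.8 mg iron for $0.66 (total $1.56, still need 0.0 mg).
Greedy by cheapest-per-mg is optimal for a single linear constraint, so the minimum cost is $1.56.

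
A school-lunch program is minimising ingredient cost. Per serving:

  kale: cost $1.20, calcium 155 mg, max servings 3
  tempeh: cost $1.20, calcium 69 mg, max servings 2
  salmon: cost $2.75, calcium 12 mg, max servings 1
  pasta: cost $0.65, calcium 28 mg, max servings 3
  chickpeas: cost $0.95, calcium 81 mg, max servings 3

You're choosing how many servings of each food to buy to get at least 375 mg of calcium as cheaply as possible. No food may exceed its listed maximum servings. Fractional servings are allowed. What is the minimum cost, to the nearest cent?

Cost per mg of calcium: kale $0.0077, chickpeas $0.0117, tempeh $0.0174, pasta $0.0232, salmon $0.2292.
Take 2.419 servings of kale: +375.0 mg calcium for $2.90 (total $2.90, still need 0.0 mg).
Greedy by cheapest-per-mg is optimal for a single linear constraint, so the minimum cost is $2.90.

$2.90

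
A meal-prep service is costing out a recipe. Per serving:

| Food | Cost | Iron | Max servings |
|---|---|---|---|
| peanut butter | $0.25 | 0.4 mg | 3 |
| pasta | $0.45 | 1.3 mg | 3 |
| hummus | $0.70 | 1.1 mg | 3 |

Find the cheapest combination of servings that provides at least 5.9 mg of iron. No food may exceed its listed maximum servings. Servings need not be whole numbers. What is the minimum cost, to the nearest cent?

Cost per mg of iron: pasta $0.3462, peanut butter $0.6250, hummus $0.6364.
Take 3 servings of pasta: +3.9 mg iron for $1.35 (total $1.35, still need 2.0 mg).
Take 3 servings of peanut butter: +1.2 mg iron for $0.75 (total $2.10, still need 0.8 mg).
Take 0.7273 servings of hummus: +0.8 mg iron for $0.51 (total $2.61, still need 0.0 mg).
Filling from the cheapest source first is optimal under one linear minimum: $2.61.

$2.61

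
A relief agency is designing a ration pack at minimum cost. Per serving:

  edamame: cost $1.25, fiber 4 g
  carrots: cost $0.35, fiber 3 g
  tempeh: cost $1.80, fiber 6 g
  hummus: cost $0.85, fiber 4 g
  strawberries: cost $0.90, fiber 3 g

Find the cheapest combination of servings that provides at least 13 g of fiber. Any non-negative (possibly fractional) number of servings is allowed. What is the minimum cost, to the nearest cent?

Cost per g of fiber: carrots $0.1167, hummus $0.2125, tempeh $0.3000, strawberries $0.3000, edamame $0.3125.
With no serving limits, use only carrots: 13 g / 3 g = 4.333 servings × $0.35 = $1.52.

$1.52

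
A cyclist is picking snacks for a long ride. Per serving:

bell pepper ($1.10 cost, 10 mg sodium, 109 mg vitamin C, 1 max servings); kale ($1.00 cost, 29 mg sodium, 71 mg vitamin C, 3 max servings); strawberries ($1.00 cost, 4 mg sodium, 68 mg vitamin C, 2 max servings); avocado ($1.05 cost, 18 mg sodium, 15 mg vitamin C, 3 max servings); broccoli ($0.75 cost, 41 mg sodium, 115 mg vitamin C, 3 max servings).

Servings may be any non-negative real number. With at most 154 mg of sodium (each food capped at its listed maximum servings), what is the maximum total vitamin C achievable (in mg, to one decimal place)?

Vitamin C per mg sodium: strawberries 17, bell pepper 10.9, broccoli 2.805, kale 2.448, avocado 0.8333.
Take 2 servings of strawberries: uses 8 mg sodium, +136.0 mg vitamin C (running total 136.0 mg).
Take 1 serving of bell pepper: uses 10 mg sodium, +109.0 mg vitamin C (running total 245.0 mg).
Take 3 servings of broccoli: uses 123 mg sodium, +345.0 mg vitamin C (running total 590.0 mg).
Take 0.4483 servings of kale: uses 13 mg sodium, +31.8 mg vitamin C (running total 621.8 mg).
Filling greedily by vitamin C-per-mg sodium is optimal for one linear limit, giving 621.8 mg.

621.8 mg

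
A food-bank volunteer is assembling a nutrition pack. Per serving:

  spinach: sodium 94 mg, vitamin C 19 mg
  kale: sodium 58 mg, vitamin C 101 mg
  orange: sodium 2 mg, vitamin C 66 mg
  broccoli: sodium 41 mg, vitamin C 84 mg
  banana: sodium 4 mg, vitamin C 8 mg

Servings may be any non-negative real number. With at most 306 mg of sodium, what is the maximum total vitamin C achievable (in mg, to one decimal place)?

Vitamin C per mg sodium: orange 33, broccoli 2.049, banana 2, kale 1.741, spinach 0.2021.
With no serving limits, spend the whole sodium allowance on orange: 306 mg / 2 mg × 66 mg = 10098.0 mg.

10098.0 mg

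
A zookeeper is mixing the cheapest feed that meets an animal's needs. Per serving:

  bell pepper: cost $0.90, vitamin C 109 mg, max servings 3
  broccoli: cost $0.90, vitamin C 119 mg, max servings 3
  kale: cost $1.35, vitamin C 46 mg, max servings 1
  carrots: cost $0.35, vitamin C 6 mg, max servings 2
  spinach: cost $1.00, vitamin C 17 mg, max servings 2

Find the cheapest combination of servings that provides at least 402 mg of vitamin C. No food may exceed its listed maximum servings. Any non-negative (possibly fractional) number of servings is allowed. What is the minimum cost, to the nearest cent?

$3.07

Cost per mg of vitamin C: broccoli $0.0076, bell pepper $0.0083, kale $0.0293, carrots $0.0583, spinach $0.0588.
Take 3 servings of broccoli: +357.0 mg vitamin C for $2.70 (total $2.70, still need 45.0 mg).
Take 0.4128 servings of bell pepper: +45.0 mg vitamin C for $0.37 (total $3.07, still need 0.0 mg).
Filling from the cheapest source first is optimal under one linear minimum: $3.07.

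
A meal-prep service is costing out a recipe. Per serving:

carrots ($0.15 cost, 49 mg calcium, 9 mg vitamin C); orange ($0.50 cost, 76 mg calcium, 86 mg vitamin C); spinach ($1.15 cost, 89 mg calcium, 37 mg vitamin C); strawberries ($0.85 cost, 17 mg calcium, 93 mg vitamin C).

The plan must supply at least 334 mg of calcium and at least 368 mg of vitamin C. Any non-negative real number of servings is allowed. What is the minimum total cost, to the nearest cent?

$2.16

Check every corner: each single food scaled to meet both minima, and each pair solved so both constraints bind.
carrots only: max(334/49, 368/9) = 40.89 servings → $6.13.
orange only: max(334/76, 368/86) = 4.395 servings → $2.20.
spinach only: max(334/89, 368/37) = 9.946 servings → $11.44.
strawberries only: max(334/17, 368/93) = 19.65 servings → $16.70.
carrots + orange with both tight: 0.2142 servings and 4.257 servings → $2.16.
carrots + spinach: intersection lies outside the first quadrant.
carrots + strawberries with both tight: 5.633 servings and 3.412 servings → $3.75.
orange + spinach with both tight: 4.212 servings and 0.1561 servings → $2.29.
orange + strawberries: the both-tight solution has a negative serving — not a feasible corner.
spinach + strawberries with both tight: 3.243 servings and 2.667 servings → $6.00.
The minimum over all feasible corners is $2.16.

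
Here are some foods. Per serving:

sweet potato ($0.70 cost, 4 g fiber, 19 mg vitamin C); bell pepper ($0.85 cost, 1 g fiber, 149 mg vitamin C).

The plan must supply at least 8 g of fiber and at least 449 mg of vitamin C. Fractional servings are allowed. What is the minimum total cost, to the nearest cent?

$3.32

For a min-cost LP with two ≥-constraints, a basic feasible solution has at most two positive variables.
sweet potato only: max(8/4, 449/19) = 23.63 servings → $16.54.
bell pepper only: max(8/1, 449/149) = 8 servings → $6.80.
sweet potato + bell pepper with both tight: 1.288 servings and 2.849 servings → $3.32.
So the least-cost plan costs $3.32.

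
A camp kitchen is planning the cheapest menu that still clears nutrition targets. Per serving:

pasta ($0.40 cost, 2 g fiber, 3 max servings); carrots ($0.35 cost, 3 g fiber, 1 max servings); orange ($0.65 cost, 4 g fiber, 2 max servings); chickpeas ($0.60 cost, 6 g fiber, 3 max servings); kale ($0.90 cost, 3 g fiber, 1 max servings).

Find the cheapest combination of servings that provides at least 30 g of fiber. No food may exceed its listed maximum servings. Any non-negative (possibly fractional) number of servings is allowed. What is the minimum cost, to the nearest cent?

$3.65

Cost per g of fiber: chickpeas $0.1000, carrots $0.1167, orange $0.1625, pasta $0.2000, kale $0.3000.
Take 3 servings of chickpeas: +18.0 g fiber for $1.80 (total $1.80, still need 12.0 g).
Take 1 serving of carrots: +3.0 g fiber for $0.35 (total $2.15, still need 9.0 g).
Take 2 servings of orange: +8.0 g fiber for $1.30 (total $3.45, still need 1.0 g).
Take 0.5 servings of pasta: +1.0 g fiber for $0.20 (total $3.65, still need 0.0 g).
Filling from the cheapest source first is optimal under one linear minimum: $3.65.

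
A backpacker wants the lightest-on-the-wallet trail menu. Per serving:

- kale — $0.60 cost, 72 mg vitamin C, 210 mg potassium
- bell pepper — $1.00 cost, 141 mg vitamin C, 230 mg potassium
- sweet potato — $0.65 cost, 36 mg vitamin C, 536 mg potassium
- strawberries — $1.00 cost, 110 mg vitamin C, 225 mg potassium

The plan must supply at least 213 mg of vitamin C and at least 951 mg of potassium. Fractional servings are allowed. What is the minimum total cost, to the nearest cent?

Compare the cost at each extreme point of the feasible region.
kale only: max(213/72, 951/210) = 4.529 servings → $2.72.
bell pepper only: max(213/141, 951/230) = 4.135 servings → $4.13.
sweet potato only: max(213/36, 951/536) = 5.917 servings → $3.85.
strawberries only: max(213/110, 951/225) = 4.227 servings → $4.23.
kale + bell pepper: intersection lies outside the first quadrant.
kale + sweet potato with both tight: 2.576 servings and 0.7651 servings → $2.04.
kale + strawberries: intersection lies outside the first quadrant.
bell pepper + sweet potato with both tight: 1.188 servings and 1.265 servings → $2.01.
bell pepper + strawberries: intersection lies outside the first quadrant.
sweet potato + strawberries with both tight: 1.115 servings and 1.572 servings → $2.30.
So the least-cost plan costs $2.01.

$2.01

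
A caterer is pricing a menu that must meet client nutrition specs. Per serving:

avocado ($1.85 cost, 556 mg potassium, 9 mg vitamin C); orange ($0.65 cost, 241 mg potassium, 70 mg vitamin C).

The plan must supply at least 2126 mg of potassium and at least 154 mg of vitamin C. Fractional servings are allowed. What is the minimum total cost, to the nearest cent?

Compare the cost at each extreme point of the feasible region.
avocado only: max(2126/556, 154/9) = 17.11 servings → $31.66.
orange only: max(2126/241, 154/70) = 8.822 servings → $5.73.
avocado + orange with both tight: 3.04 servings and 1.809 servings → $6.80.
The minimum over all feasible corners is $5.73.

$5.73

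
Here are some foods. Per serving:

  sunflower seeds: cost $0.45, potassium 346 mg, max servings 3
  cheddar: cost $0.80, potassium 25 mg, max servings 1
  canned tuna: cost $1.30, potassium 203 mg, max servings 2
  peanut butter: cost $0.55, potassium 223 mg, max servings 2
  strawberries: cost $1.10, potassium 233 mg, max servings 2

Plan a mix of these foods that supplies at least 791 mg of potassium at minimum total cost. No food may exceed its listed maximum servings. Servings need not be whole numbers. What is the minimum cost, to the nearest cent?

$1.03

Cost per mg of potassium: sunflower seeds $0.0013, peanut butter $0.0025, strawberries $0.0047, canned tuna $0.0064, cheddar $0.0320.
Take 2.286 servings of sunflower seeds: +791.0 mg potassium for $1.03 (total $1.03, still need 0.0 mg).
Greedy by cheapest-per-mg is optimal for a single linear constraint, so the minimum cost is $1.03.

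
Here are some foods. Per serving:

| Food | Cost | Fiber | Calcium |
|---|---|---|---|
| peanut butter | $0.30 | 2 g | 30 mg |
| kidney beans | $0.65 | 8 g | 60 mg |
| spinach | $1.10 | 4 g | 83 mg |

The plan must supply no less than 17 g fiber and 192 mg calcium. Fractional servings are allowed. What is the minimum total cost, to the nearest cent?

At the optimum either one food covers both requirements or two foods hit both targets exactly; no other combination can be cheaper.
peanut butter only: max(17/2, 192/30) = 8.5 servings → $2.55.
kidney beans only: max(17/8, 192/60) = 3.2 servings → $2.08.
spinach only: max(17/4, 192/83) = 4.25 servings → $4.67.
peanut butter + kidney beans with both tight: 4.3 servings and 1.05 servings → $1.97.
peanut butter + spinach with both targets exact would need a negative amount; discard.
kidney beans + spinach with both tight: 1.517 servings and 1.217 servings → $2.32.
Cheapest feasible corner: $1.97.

$1.97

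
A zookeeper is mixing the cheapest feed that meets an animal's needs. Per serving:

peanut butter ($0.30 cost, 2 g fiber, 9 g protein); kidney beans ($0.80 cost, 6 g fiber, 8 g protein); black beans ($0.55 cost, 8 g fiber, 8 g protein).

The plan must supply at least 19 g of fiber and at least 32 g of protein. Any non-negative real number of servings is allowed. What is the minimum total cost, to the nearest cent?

Compare the cost at each extreme point of the feasible region.
peanut butter only: max(19/2, 32/9) = 9.5 servings → $2.85.
kidney beans only: max(19/6, 32/8) = 4 servings → $3.20.
black beans only: max(19/8, 32/8) = 4 servings → $2.20.
peanut butter + kidney beans with both tight: 1.053 servings and 2.816 servings → $2.57.
peanut butter + black beans with both tight: 1.857 servings and 1.911 servings → $1.61.
kidney beans + black beans with both targets exact would need a negative amount; discard.
Cheapest feasible corner: $1.61.

$1.61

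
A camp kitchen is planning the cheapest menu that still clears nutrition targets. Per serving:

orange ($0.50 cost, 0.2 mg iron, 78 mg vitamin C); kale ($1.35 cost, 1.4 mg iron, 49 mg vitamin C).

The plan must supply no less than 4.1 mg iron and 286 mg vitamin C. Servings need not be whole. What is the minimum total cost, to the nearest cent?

At the optimum either one food covers both requirements or two foods hit both targets exactly; no other combination can be cheaper.
orange only: max(4.1/0.2, 286/78) = 20.5 servings → $10.25.
kale only: max(4.1/1.4, 286/49) = 5.837 servings → $7.88.
orange + kale with both tight: 2.007 servings and 2.642 servings → $4.57.
The minimum over all feasible corners is $4.57.

$4.57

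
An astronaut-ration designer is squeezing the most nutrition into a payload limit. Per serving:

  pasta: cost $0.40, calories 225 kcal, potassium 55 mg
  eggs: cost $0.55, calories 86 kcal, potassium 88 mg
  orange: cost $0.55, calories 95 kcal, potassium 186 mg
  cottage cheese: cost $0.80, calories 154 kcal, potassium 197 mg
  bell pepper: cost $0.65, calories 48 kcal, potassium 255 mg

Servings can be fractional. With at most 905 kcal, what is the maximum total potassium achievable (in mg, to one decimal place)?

4807.8 mg

Potassium per kcal: bell pepper 5.312, orange 1.958, cottage cheese 1.279, eggs 1.023, pasta 0.2444.
With no serving limits, spend the whole calories allowance on bell pepper: 905 kcal / 48 kcal × 255 mg = 4807.8 mg.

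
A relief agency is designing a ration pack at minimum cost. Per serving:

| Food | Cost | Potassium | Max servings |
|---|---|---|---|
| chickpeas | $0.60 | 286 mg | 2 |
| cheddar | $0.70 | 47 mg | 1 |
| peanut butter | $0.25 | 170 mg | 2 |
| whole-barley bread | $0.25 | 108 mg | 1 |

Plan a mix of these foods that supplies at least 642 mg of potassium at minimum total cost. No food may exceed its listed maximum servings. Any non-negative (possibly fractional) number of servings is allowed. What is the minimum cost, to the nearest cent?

Cost per mg of potassium: peanut butter $0.0015, chickpeas $0.0021, whole-barley bread $0.0023, cheddar $0.0149.
Take 2 servings of peanut butter: +340.0 mg potassium for $0.50 (total $0.50, still need 302.0 mg).
Take 1.056 servings of chickpeas: +302.0 mg potassium for $0.63 (total $1.13, still need 0.0 mg).
Greedy by cheapest-per-mg is optimal for a single linear constraint, so the minimum cost is $1.13.

$1.13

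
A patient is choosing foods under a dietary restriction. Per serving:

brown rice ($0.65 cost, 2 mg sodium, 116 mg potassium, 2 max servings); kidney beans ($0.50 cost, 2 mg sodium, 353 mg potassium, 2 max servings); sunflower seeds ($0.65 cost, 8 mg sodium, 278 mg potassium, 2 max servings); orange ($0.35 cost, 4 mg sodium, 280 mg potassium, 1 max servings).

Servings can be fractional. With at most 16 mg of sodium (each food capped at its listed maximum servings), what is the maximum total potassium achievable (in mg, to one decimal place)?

Potassium per mg sodium: kidney beans 176.5, orange 70, brown rice 58, sunflower seeds 34.75.
Take 2 servings of kidney beans: uses 4 mg sodium, +706.0 mg potassium (running total 706.0 mg).
Take 1 serving of orange: uses 4 mg sodium, +280.0 mg potassium (running total 986.0 mg).
Take 2 servings of brown rice: uses 4 mg sodium, +232.0 mg potassium (running total 1218.0 mg).
Take 0.5 servings of sunflower seeds: uses 4 mg sodium, +139.0 mg potassium (running total 1357.0 mg).
Filling greedily by potassium-per-mg sodium is optimal for one linear limit, giving 1357.0 mg.

1357.0 mg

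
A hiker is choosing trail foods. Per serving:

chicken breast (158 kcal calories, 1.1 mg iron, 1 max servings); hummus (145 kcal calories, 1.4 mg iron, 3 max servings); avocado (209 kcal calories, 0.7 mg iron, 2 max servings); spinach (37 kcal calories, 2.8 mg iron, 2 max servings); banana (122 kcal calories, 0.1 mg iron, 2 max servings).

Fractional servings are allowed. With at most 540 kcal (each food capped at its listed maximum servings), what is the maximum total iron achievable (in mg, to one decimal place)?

Iron per kcal: spinach 0.07568, hummus 0.009655, chicken breast 0.006962, avocado 0.003349, banana 0.0008197.
Take 2 servings of spinach: uses 74 kcal, +5.6 mg iron (running total 5.6 mg).
Take 3 servings of hummus: uses 435 kcal, +4.2 mg iron (running total 9.8 mg).
Take 0.1962 servings of chicken breast: uses 31 kcal, +0.2 mg iron (running total 10.0 mg).
Filling greedily by iron-per-kcal is optimal for one linear limit, giving 10.0 mg.

10.0 mg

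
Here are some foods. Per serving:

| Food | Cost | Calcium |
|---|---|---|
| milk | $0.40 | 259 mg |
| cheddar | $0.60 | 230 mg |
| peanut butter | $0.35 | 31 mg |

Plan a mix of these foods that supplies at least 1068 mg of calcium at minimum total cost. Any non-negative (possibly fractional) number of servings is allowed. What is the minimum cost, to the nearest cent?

$1.65

Cost per mg of calcium: milk $0.0015, cheddar $0.0026, peanut butter $0.0113.
With no serving limits, use only milk: 1068 mg / 259 mg = 4.124 servings × $0.40 = $1.65.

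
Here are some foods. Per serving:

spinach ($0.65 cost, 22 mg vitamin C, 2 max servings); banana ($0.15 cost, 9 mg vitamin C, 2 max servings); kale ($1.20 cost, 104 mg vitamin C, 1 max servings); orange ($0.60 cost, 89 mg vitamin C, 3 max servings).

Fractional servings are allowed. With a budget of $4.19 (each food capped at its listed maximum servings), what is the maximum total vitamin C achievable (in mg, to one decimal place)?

Vitamin C per dollar: orange 148.3, kale 86.67, banana 60, spinach 33.85.
Take 3 servings of orange: spends $1.80, +267.0 mg vitamin C (running total 267.0 mg).
Take 1 serving of kale: spends $1.20, +104.0 mg vitamin C (running total 371.0 mg).
Take 2 servings of banana: spends $0.30, +18.0 mg vitamin C (running total 389.0 mg).
Take 1.369 servings of spinach: spends $0.89, +30.1 mg vitamin C (running total 419.1 mg).
Greedy by best ratio exhausts the cost allowance optimally: 419.1 mg.

419.1 mg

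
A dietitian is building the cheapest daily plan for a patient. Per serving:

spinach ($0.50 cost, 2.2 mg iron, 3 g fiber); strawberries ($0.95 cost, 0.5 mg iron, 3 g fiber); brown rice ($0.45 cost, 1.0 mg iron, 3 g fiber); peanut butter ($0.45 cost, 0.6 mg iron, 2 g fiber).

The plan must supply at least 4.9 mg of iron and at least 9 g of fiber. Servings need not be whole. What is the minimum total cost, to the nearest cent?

For a min-cost LP with two ≥-constraints, a basic feasible solution has at most two positive variables.
spinach only: max(4.9/2.2, 9/3) = 3 servings → $1.50.
strawberries only: max(4.9/0.5, 9/3) = 9.8 servings → $9.31.
brown rice only: max(4.9/1.0, 9/3) = 4.9 servings → $2.21.
peanut butter only: max(4.9/0.6, 9/2) = 8.167 servings → $3.67.
spinach + strawberries with both tight: 2 servings and 1 serving → $1.95.
spinach + brown rice with both tight: 1.583 servings and 1.417 servings → $1.43.
spinach + peanut butter with both tight: 1.692 servings and 1.962 servings → $1.73.
strawberries + brown rice: the both-tight solution has a negative serving — not a feasible corner.
strawberries + peanut butter: the both-tight solution has a negative serving — not a feasible corner.
brown rice + peanut butter: intersection lies outside the first quadrant.
The minimum over all feasible corners is $1.43.

$1.43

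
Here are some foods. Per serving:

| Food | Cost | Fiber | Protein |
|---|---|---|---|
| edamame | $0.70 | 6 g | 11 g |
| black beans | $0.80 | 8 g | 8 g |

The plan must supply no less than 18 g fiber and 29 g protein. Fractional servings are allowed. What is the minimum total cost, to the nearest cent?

edamame only: max(18/6, 29/11) = 3 servings → $2.10.
black beans only: max(18/8, 29/8) = 3.625 servings → $2.90.
edamame + black beans with both tight: 2.2 servings and 0.6 servings → $2.02.
So the least-cost plan costs $2.02.

$2.02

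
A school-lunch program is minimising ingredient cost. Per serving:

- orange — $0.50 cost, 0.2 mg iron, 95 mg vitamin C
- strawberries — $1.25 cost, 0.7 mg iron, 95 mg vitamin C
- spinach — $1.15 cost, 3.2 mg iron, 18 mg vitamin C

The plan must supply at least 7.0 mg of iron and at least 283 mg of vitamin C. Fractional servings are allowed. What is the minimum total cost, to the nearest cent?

$3.63

The cheapest plan sits at a corner of the feasible region — with two constraints it uses at most two foods.
orange only: max(7.0/0.2, 283/95) = 35 servings → $17.50.
strawberries only: max(7.0/0.7, 283/95) = 10 servings → $12.50.
spinach only: max(7.0/3.2, 283/18) = 15.72 servings → $18.08.
orange + strawberries: intersection lies outside the first quadrant.
orange + spinach with both tight: 2.595 servings and 2.025 servings → $3.63.
strawberries + spinach with both tight: 2.675 servings and 1.602 servings → $5.19.
The minimum over all feasible corners is $3.63.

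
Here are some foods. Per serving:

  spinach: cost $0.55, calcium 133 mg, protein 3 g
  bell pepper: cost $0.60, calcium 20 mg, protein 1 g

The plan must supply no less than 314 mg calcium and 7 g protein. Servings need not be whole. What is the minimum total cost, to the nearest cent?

For a min-cost LP with two ≥-constraints, a basic feasible solution has at most two positive variables.
spinach only: max(314/133, 7/3) = 2.361 servings → $1.30.
bell pepper only: max(314/20, 7/1) = 15.7 servings → $9.42.
spinach + bell pepper: the both-tight solution has a negative serving — not a feasible corner.
So the least-cost plan costs $1.30.

$1.30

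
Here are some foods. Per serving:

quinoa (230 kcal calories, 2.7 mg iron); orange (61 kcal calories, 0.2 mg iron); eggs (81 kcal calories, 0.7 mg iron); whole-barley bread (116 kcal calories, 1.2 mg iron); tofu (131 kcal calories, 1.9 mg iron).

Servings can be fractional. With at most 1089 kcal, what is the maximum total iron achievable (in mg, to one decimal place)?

15.8 mg

Iron per kcal: tofu 0.0145, quinoa 0.01174, whole-barley bread 0.01034, eggs 0.008642, orange 0.003279.
With no serving limits, spend the whole calories allowance on tofu: 1089 kcal / 131 kcal × 1.9 mg = 15.8 mg.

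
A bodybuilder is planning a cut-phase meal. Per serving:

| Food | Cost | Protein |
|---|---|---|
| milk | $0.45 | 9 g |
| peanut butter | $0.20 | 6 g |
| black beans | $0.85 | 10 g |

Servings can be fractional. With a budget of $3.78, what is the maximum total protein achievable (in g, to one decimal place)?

Protein per dollar: peanut butter 30, milk 20, black beans 11.76.
With no serving limits, spend the whole cost allowance on peanut butter: $3.78 / $0.20 × 6 g = 113.4 g.

113.4 g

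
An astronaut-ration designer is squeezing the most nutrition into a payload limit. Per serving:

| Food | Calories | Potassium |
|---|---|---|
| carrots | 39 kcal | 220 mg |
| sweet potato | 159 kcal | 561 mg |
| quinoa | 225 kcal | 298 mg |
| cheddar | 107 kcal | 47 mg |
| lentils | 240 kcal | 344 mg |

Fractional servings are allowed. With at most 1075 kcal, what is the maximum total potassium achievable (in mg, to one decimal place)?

6064.1 mg

Potassium per kcal: carrots 5.641, sweet potato 3.528, lentils 1.433, quinoa 1.324, cheddar 0.4393.
With no serving limits, spend the whole calories allowance on carrots: 1075 kcal / 39 kcal × 220 mg = 6064.1 mg.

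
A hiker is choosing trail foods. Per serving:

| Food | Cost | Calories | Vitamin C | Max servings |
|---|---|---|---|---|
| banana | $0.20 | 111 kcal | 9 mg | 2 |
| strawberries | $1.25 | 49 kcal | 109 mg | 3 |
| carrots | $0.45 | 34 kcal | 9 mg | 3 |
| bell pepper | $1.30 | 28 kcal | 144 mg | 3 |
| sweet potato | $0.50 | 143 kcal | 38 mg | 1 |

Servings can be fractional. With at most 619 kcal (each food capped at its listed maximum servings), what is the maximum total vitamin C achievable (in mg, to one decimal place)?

835.6 mg

Vitamin C per kcal: bell pepper 5.143, strawberries 2.224, sweet potato 0.2657, carrots 0.2647, banana 0.08108.
Take 3 servings of bell pepper: uses 84 kcal, +432.0 mg vitamin C (running total 432.0 mg).
Take 3 servings of strawberries: uses 147 kcal, +327.0 mg vitamin C (running total 759.0 mg).
Take 1 serving of sweet potato: uses 143 kcal, +38.0 mg vitamin C (running total 797.0 mg).
Take 3 servings of carrots: uses 102 kcal, +27.0 mg vitamin C (running total 824.0 mg).
Take 1.288 servings of banana: uses 143 kcal, +11.6 mg vitamin C (running total 835.6 mg).
Filling greedily by vitamin C-per-kcal is optimal for one linear limit, giving 835.6 mg.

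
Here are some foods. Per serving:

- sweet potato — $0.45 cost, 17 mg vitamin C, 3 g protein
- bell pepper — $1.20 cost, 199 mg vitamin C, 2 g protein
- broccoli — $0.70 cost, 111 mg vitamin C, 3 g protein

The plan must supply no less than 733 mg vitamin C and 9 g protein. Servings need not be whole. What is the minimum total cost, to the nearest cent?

$4.45

The cheapest plan sits at a corner of the feasible region — with two constraints it uses at most two foods.
sweet potato only: max(733/17, 9/3) = 43.12 servings → $19.40.
bell pepper only: max(733/199, 9/2) = 4.5 servings → $5.40.
broccoli only: max(733/111, 9/3) = 6.604 servings → $4.62.
sweet potato + bell pepper with both tight: 0.5773 servings and 3.634 servings → $4.62.
sweet potato + broccoli: the both-tight solution has a negative serving — not a feasible corner.
bell pepper + broccoli with both tight: 3.2 servings and 0.8667 servings → $4.45.
So the least-cost plan costs $4.45.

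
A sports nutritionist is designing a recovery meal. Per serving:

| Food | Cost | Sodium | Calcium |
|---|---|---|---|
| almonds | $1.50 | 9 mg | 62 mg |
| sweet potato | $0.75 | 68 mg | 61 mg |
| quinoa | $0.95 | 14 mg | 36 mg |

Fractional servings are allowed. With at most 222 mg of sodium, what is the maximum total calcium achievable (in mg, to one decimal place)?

1529.3 mg

Calcium per mg sodium: almonds 6.889, quinoa 2.571, sweet potato 0.8971.
With no serving limits, spend the whole sodium allowance on almonds: 222 mg / 9 mg × 62 mg = 1529.3 mg.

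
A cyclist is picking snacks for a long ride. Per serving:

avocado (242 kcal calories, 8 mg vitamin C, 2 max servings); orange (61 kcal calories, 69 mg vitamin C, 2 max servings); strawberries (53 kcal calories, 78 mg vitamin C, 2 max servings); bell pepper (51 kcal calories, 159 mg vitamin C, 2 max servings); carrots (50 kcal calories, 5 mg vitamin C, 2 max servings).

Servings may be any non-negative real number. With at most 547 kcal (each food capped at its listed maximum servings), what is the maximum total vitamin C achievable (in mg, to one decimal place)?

Vitamin C per kcal: bell pepper 3.118, strawberries 1.472, orange 1.131, carrots 0.1, avocado 0.03306.
Take 2 servings of bell pepper: uses 102 kcal, +318.0 mg vitamin C (running total 318.0 mg).
Take 2 servings of strawberries: uses 106 kcal, +156.0 mg vitamin C (running total 474.0 mg).
Take 2 servings of orange: uses 122 kcal, +138.0 mg vitamin C (running total 612.0 mg).
Take 2 servings of carrots: uses 100 kcal, +10.0 mg vitamin C (running total 622.0 mg).
Take 0.4835 servings of avocado: uses 117 kcal, +3.9 mg vitamin C (running total 625.9 mg).
Greedy by best ratio exhausts the calories allowance optimally: 625.9 mg.

625.9 mg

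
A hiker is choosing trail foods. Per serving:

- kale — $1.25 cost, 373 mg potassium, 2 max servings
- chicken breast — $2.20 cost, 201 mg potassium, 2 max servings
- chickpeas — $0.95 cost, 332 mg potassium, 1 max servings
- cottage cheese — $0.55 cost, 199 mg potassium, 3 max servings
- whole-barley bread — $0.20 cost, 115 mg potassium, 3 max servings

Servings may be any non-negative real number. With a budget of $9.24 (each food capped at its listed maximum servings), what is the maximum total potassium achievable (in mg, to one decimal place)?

Potassium per dollar: whole-barley bread 575, cottage cheese 361.8, chickpeas 349.5, kale 298.4, chicken breast 91.36.
Take 3 servings of whole-barley bread: spends $0.60, +345.0 mg potassium (running total 345.0 mg).
Take 3 servings of cottage cheese: spends $1.65, +597.0 mg potassium (running total 942.0 mg).
Take 1 serving of chickpeas: spends $0.95, +332.0 mg potassium (running total 1274.0 mg).
Take 2 servings of kale: spends $2.50, +746.0 mg potassium (running total 2020.0 mg).
Take 1.609 servings of chicken breast: spends $3.54, +323.4 mg potassium (running total 2343.4 mg).
Filling greedily by potassium-per-dollar is optimal for one linear limit, giving 2343.4 mg.

2343.4 mg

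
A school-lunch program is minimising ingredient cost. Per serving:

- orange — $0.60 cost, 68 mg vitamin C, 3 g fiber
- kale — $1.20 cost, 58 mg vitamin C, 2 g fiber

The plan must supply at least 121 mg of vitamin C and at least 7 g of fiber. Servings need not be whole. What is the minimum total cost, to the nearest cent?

$1.40

An LP optimum is at a vertex; with two nutrient constraints at most two foods are used. Check each candidate.
orange only: max(121/68, 7/3) = 2.333 servings → $1.40.
kale only: max(121/58, 7/2) = 3.5 servings → $4.20.
orange + kale: intersection lies outside the first quadrant.
Cheapest feasible corner: $1.40.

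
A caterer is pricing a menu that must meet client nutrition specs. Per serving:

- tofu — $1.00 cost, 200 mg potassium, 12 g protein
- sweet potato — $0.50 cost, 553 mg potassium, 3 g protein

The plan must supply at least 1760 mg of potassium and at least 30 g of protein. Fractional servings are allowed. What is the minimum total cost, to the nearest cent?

A basic optimal solution has at most two foods positive. Try each food alone and each pair with both targets met exactly.
tofu only: max(1760/200, 30/12) = 8.8 servings → $8.80.
sweet potato only: max(1760/553, 30/3) = 10 servings → $5.00.
tofu + sweet potato with both tight: 1.874 servings and 2.505 servings → $3.13.
Cheapest feasible corner: $3.13.

$3.13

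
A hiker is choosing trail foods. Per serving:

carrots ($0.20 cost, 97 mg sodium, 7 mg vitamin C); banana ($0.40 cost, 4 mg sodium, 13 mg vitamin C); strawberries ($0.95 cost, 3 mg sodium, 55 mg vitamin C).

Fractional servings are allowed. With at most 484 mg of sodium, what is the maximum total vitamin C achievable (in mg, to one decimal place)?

8873.3 mg

Vitamin C per mg sodium: strawberries 18.33, banana 3.25, carrots 0.07216.
With no serving limits, spend the whole sodium allowance on strawberries: 484 mg / 3 mg × 55 mg = 8873.3 mg.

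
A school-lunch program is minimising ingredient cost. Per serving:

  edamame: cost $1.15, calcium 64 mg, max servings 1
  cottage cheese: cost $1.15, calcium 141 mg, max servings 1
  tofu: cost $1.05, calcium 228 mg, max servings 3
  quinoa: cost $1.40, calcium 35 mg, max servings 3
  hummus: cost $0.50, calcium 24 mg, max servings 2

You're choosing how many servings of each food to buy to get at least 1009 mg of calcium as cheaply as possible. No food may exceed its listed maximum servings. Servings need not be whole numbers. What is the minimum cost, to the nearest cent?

$9.33

Cost per mg of calcium: tofu $0.0046, cottage cheese $0.0082, edamame $0.0180, hummus $0.0208, quinoa $0.0400.
Take 3 servings of tofu: +684.0 mg calcium for $3.15 (total $3.15, still need 325.0 mg).
Take 1 serving of cottage cheese: +141.0 mg calcium for $1.15 (total $4.30, still need 184.0 mg).
Take 1 serving of edamame: +64.0 mg calcium for $1.15 (total $5.45, still need 120.0 mg).
Take 2 servings of hummus: +48.0 mg calcium for $1.00 (total $6.45, still need 72.0 mg).
Take 2.057 servings of quinoa: +72.0 mg calcium for $2.88 (total $9.33, still need 0.0 mg).
Greedy by cheapest-per-mg is optimal for a single linear constraint, so the minimum cost is $9.33.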